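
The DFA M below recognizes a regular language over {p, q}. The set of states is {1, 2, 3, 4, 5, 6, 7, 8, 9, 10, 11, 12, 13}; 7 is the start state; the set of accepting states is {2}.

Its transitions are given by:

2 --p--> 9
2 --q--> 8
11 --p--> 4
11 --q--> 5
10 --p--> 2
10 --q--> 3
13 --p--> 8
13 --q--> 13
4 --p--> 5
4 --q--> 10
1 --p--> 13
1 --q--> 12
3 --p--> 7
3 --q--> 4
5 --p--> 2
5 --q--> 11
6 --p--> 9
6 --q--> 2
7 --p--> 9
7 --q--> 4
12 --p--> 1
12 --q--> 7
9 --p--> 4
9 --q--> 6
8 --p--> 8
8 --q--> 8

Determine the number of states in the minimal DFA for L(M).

10

First remove the unreachable states {1,12,13}; 10 states remain.
P0 = {2} | {3,4,5,6,7,8,9,10,11}.
Refine {3,4,5,6,7,8,9,10,11} on symbol p: members go to different blocks, giving {3,4,6,7,8,9,11} and {5,10}.
Refine {3,4,6,7,8,9,11} on symbol p: members go to different blocks, giving {3,6,7,8,9,11} and {4}.
On input p, block {3,6,7,8,9,11} splits into {3,6,7,8} and {9,11}.
Split {3,6,7,8} by δ(·,p) → {3,8} and {6,7}.
Split {3,8} by δ(·,p) → {3} and {8}.
On input q, block {5,10} splits into {5} and {10}.
Refine {9,11} on symbol q: members go to different blocks, giving {9} and {11}.
On input q, block {6,7} splits into {6} and {7}.
Stable partition: {2} | {3} | {5} | {4} | {9} | {6} | {8} | {10} | {11} | {7} — 10 equivalence classes.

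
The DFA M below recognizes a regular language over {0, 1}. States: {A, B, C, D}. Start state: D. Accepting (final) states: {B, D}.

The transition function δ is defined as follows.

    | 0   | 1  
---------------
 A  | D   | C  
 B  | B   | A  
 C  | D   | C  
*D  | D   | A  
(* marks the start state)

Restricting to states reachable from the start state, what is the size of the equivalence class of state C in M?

Reachable states from the start: {A,C,D}. Unreachable: {B} — drop them.
P0 = {D} | {A,C}.
No further refinement is possible. Final partition (2 blocks): {D} | {A,C}.
The equivalence class containing C is {A,C}, of size 2.

2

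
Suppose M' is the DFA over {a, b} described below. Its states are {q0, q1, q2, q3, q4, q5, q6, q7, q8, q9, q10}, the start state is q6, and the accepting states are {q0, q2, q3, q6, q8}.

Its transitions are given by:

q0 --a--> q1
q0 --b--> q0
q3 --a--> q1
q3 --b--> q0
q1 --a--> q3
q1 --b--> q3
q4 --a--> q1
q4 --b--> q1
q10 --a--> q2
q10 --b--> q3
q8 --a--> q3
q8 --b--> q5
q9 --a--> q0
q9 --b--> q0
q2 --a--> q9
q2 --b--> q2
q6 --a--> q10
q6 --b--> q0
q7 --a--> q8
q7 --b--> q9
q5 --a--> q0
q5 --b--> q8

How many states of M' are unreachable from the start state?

4

BFS from q6 reaches {q0, q1, q2, q3, q6, q9, q10}; the 4 state(s) q4, q5, q7, q8 are never visited.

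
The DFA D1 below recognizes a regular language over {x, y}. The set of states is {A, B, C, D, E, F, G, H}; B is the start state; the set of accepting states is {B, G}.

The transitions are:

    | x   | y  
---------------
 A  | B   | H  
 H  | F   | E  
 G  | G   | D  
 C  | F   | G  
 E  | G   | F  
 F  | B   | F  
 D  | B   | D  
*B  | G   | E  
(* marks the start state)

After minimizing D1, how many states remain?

2

States {A,C,H} cannot be reached from the start state, so discard them.
P0 = {B,G} | {D,E,F}.
Stable partition: {B,G} | {D,E,F} — 2 equivalence classes.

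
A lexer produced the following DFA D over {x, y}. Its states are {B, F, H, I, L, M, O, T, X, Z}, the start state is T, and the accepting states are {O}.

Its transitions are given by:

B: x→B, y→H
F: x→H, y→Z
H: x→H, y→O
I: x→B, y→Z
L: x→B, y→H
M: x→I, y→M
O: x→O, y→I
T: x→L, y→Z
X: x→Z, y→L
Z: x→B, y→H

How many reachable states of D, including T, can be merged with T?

First remove the unreachable states {F,M,X}; 7 states remain.
Start with accepting vs non-accepting: {O} | {B,H,I,L,T,Z}.
On input y, block {B,H,I,L,T,Z} splits into {B,I,L,T,Z} and {H}.
On input y, block {B,I,L,T,Z} splits into {B,L,Z} and {I,T}.
No further refinement is possible. Final partition (4 blocks): {O} | {B,L,Z} | {H} | {I,T}.
State T belongs to the block {I,T}, which has 2 states.

2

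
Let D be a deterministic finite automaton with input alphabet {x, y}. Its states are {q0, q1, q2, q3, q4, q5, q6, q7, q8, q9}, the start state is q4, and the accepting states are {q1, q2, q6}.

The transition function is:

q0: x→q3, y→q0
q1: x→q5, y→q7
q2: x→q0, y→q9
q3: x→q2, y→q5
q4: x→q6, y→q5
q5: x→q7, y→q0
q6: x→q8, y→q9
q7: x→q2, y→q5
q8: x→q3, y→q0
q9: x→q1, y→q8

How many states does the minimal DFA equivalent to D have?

3

Start with accepting vs non-accepting: {q1,q2,q6} | {q0,q3,q4,q5,q7,q8,q9}.
Refine {q0,q3,q4,q5,q7,q8,q9} on symbol x: members go to different blocks, giving {q3,q4,q7,q9} and {q0,q5,q8}.
No further refinement is possible. Final partition (3 blocks): {q1,q2,q6} | {q3,q4,q7,q9} | {q0,q5,q8}.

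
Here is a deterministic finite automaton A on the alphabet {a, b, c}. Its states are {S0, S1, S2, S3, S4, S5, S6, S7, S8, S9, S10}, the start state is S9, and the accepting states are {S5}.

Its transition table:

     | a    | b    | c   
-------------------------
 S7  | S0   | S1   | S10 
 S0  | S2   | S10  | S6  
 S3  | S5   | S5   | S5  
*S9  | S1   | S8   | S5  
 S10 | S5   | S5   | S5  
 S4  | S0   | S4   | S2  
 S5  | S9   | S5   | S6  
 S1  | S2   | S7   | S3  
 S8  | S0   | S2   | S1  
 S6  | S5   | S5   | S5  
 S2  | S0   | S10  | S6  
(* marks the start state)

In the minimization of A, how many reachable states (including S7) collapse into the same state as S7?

2

First remove the unreachable states {S4}; 10 states remain.
Start with accepting vs non-accepting: {S5} | {S0,S1,S2,S3,S6,S7,S8,S9,S10}.
On input a, block {S0,S1,S2,S3,S6,S7,S8,S9,S10} splits into {S0,S1,S2,S7,S8,S9} and {S3,S6,S10}.
Refine {S0,S1,S2,S7,S8,S9} on symbol b: members go to different blocks, giving {S1,S7,S8,S9} and {S0,S2}.
Split {S1,S7,S8,S9} by δ(·,a) → {S1,S7,S8} and {S9}.
Refine {S1,S7,S8} on symbol b: members go to different blocks, giving {S1,S7} and {S8}.
The partition is now stable with 6 blocks: {S5} | {S1,S7} | {S3,S6,S10} | {S0,S2} | {S9} | {S8}.
State S7 belongs to the block {S1,S7}, which has 2 states.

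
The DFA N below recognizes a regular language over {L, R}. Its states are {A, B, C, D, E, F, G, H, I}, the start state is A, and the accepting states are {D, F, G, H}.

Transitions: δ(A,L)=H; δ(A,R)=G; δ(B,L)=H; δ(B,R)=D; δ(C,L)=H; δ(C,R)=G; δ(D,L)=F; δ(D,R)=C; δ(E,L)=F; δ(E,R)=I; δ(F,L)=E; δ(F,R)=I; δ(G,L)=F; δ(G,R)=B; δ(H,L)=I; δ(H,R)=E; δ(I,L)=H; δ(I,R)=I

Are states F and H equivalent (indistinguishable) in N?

Yes

Start with accepting vs non-accepting: {D,F,G,H} | {A,B,C,E,I}.
Split {D,F,G,H} by δ(·,L) → {D,G} and {F,H}.
Split {A,B,C,E,I} by δ(·,R) → {A,B,C} and {E,I}.
The partition is now stable with 4 blocks: {D,G} | {A,B,C} | {F,H} | {E,I}.
F and H lie in the same block of the stable partition, so they are equivalent — no string distinguishes them.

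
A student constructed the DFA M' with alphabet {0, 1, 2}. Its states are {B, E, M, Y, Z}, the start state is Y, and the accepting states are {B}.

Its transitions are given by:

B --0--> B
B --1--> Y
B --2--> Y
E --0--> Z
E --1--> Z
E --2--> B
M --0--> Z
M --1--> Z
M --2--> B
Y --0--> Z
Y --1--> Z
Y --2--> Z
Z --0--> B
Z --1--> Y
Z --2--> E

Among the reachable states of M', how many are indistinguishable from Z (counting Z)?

First remove the unreachable states {M}; 4 states remain.
Initial partition by acceptance: {B} | {E,Y,Z}.
On input 0, block {E,Y,Z} splits into {E,Y} and {Z}.
Refine {E,Y} on symbol 2: members go to different blocks, giving {E} and {Y}.
Stable partition: {B} | {E} | {Z} | {Y} — 4 equivalence classes.
The equivalence class containing Z is {Z}, of size 1.

1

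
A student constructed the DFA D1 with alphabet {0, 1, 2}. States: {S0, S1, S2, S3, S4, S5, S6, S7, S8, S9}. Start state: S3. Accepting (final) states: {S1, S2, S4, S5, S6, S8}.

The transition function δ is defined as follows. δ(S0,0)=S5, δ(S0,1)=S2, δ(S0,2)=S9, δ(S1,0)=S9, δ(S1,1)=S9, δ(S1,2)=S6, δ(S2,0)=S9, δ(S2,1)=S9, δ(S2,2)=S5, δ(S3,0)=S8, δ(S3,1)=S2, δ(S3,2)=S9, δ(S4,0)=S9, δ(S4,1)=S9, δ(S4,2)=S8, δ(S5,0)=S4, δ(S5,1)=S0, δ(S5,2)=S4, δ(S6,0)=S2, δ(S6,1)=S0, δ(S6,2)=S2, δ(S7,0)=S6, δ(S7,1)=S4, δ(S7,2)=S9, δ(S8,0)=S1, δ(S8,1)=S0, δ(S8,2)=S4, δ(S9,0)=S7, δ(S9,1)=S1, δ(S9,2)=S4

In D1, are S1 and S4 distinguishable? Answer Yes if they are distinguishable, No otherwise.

Every state is reachable, so we keep all 10.
P0 = {S1,S2,S4,S5,S6,S8} | {S0,S3,S7,S9}.
Refine {S1,S2,S4,S5,S6,S8} on symbol 0: members go to different blocks, giving {S1,S2,S4} and {S5,S6,S8}.
Refine {S0,S3,S7,S9} on symbol 0: members go to different blocks, giving {S0,S3,S7} and {S9}.
No further refinement is possible. Final partition (4 blocks): {S1,S2,S4} | {S0,S3,S7} | {S5,S6,S8} | {S9}.
S1 and S4 lie in the same block of the stable partition, so they are equivalent — no string distinguishes them.

No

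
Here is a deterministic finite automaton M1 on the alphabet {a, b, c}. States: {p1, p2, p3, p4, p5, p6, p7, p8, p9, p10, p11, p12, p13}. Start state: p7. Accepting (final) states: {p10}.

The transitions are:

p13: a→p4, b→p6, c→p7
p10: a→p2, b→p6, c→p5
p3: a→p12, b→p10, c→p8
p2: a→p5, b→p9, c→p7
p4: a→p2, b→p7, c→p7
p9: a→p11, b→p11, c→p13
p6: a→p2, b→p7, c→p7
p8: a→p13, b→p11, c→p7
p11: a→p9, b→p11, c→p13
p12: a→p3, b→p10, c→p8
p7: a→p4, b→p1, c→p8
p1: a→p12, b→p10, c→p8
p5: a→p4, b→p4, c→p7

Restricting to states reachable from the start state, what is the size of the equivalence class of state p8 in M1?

All states are reachable from the start state.
P0 = {p10} | {p1,p2,p3,p4,p5,p6,p7,p8,p9,p11,p12,p13}.
On input b, block {p1,p2,p3,p4,p5,p6,p7,p8,p9,p11,p12,p13} splits into {p2,p4,p5,p6,p7,p8,p9,p11,p13} and {p1,p3,p12}.
Refine {p2,p4,p5,p6,p7,p8,p9,p11,p13} on symbol b: members go to different blocks, giving {p2,p4,p5,p6,p8,p9,p11,p13} and {p7}.
On input b, block {p2,p4,p5,p6,p8,p9,p11,p13} splits into {p2,p5,p8,p9,p11,p13} and {p4,p6}.
Split {p2,p5,p8,p9,p11,p13} by δ(·,a) → {p2,p8,p9,p11} and {p5,p13}.
Split {p2,p8,p9,p11} by δ(·,a) → {p2,p8} and {p9,p11}.
No further refinement is possible. Final partition (7 blocks): {p10} | {p2,p8} | {p1,p3,p12} | {p7} | {p4,p6} | {p5,p13} | {p9,p11}.
The equivalence class containing p8 is {p2,p8}, of size 2.

2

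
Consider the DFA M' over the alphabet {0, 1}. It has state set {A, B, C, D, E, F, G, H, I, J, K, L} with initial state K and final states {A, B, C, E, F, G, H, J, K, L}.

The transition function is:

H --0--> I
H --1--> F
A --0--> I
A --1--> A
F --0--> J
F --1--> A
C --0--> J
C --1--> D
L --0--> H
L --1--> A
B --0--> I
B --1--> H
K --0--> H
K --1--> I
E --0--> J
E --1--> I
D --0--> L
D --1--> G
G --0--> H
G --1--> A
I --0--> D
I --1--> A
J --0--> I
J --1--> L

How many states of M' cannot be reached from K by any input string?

3

BFS from K reaches {A, D, F, G, H, I, J, K, L}; the 3 state(s) B, C, E are never visited.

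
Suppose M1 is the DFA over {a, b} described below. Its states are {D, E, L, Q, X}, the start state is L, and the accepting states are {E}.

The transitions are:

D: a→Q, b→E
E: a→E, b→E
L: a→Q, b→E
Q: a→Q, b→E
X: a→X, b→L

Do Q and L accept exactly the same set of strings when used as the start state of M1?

Yes

Reachable states from the start: {E,L,Q}. Unreachable: {D,X} — drop them.
P0 = {E} | {L,Q}.
Stable partition: {E} | {L,Q} — 2 equivalence classes.
Q and L lie in the same block of the stable partition, so they are equivalent — no string distinguishes them.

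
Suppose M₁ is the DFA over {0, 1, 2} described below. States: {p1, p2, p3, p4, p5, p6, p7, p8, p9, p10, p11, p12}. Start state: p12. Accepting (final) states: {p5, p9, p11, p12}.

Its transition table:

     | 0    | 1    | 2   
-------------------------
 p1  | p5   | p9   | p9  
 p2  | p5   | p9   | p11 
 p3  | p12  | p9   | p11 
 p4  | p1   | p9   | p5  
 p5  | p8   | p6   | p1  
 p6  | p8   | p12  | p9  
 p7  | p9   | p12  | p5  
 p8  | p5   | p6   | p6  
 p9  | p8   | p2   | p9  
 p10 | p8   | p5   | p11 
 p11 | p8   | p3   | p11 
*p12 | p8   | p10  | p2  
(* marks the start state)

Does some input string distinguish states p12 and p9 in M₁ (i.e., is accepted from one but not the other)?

States {p4,p7} cannot be reached from the start state, so discard them.
P0 = {p5,p9,p11,p12} | {p1,p2,p3,p6,p8,p10}.
Split {p5,p9,p11,p12} by δ(·,2) → {p5,p12} and {p9,p11}.
Refine {p1,p2,p3,p6,p8,p10} on symbol 0: members go to different blocks, giving {p1,p2,p3,p8} and {p6,p10}.
On input 1, block {p1,p2,p3,p8} splits into {p1,p2,p3} and {p8}.
No further refinement is possible. Final partition (5 blocks): {p5,p12} | {p1,p2,p3} | {p9,p11} | {p6,p10} | {p8}.
p12 and p9 end up in different blocks, so they are distinguishable. For instance, the string '2' is accepted from only p9.

Yes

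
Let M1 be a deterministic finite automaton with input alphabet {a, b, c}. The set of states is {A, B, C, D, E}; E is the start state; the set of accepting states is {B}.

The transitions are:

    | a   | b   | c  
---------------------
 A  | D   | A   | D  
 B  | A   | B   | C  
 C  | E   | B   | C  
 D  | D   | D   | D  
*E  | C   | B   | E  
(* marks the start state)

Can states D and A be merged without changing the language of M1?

Start with accepting vs non-accepting: {B} | {A,C,D,E}.
Refine {A,C,D,E} on symbol b: members go to different blocks, giving {A,D} and {C,E}.
The partition is now stable with 3 blocks: {B} | {A,D} | {C,E}.
D and A lie in the same block of the stable partition, so they are equivalent — no string distinguishes them.

Yes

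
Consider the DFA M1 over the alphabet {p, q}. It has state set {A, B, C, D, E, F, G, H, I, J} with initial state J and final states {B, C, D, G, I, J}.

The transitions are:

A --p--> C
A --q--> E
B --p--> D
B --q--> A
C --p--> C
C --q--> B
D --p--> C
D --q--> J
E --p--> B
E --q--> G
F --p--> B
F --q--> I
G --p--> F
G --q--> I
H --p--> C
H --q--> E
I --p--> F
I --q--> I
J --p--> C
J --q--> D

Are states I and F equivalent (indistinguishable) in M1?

No

Reachable states from the start: {A,B,C,D,E,F,G,I,J}. Unreachable: {H} — drop them.
P0 = {B,C,D,G,I,J} | {A,E,F}.
On input p, block {B,C,D,G,I,J} splits into {B,C,D,J} and {G,I}.
Split {B,C,D,J} by δ(·,q) → {C,D,J} and {B}.
On input q, block {C,D,J} splits into {D,J} and {C}.
On input p, block {A,E,F} splits into {E,F} and {A}.
Stable partition: {D,J} | {E,F} | {G,I} | {B} | {C} | {A} — 6 equivalence classes.
I and F end up in different blocks, so they are distinguishable. For instance, the string 'ε' is accepted from only I.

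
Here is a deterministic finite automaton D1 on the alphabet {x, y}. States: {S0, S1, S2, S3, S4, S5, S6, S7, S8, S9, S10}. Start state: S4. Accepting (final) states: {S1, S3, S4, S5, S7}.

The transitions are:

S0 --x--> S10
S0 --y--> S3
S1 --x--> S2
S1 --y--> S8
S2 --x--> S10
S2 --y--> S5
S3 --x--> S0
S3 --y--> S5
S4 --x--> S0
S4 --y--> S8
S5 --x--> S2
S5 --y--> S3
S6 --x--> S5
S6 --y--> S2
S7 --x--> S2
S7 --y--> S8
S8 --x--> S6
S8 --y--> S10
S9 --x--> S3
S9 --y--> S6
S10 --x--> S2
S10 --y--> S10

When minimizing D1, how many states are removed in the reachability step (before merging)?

3

No path from S4 leads to S1, S7, S9; the other 8 states are all reachable.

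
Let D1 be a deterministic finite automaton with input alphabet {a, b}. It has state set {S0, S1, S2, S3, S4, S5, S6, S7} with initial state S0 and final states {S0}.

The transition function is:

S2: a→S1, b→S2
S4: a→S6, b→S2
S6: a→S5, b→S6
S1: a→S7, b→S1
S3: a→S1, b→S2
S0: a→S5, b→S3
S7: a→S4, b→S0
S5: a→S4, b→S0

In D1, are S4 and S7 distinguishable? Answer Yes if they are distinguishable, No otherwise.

Yes

Every state is reachable, so we keep all 8.
Start with accepting vs non-accepting: {S0} | {S1,S2,S3,S4,S5,S6,S7}.
Split {S1,S2,S3,S4,S5,S6,S7} by δ(·,b) → {S1,S2,S3,S4,S6} and {S5,S7}.
Refine {S1,S2,S3,S4,S6} on symbol a: members go to different blocks, giving {S2,S3,S4} and {S1,S6}.
The partition is now stable with 4 blocks: {S0} | {S2,S3,S4} | {S5,S7} | {S1,S6}.
S4 and S7 end up in different blocks, so they are distinguishable. For instance, the string 'b' is accepted from only S7.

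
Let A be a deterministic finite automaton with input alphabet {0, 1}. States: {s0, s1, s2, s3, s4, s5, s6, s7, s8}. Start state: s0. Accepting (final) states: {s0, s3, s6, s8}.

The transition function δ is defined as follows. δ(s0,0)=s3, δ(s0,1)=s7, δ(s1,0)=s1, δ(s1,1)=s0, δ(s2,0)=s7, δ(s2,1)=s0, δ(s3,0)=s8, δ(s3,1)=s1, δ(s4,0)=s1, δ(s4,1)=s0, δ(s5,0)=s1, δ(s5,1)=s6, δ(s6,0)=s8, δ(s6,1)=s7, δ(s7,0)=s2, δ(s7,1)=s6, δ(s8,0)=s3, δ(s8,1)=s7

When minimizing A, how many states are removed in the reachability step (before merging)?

No path from s0 leads to s4, s5; the other 7 states are all reachable.

2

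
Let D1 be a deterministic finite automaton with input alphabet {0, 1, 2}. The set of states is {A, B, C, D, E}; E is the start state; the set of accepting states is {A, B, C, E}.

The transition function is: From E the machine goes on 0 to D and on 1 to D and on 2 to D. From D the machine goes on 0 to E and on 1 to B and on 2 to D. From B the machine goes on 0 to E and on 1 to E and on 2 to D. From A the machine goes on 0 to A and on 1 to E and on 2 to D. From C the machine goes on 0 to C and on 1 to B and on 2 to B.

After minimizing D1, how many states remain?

3

States {A,C} cannot be reached from the start state, so discard them.
Start with accepting vs non-accepting: {B,E} | {D}.
Split {B,E} by δ(·,0) → {B} and {E}.
Stable partition: {B} | {D} | {E} — 3 equivalence classes.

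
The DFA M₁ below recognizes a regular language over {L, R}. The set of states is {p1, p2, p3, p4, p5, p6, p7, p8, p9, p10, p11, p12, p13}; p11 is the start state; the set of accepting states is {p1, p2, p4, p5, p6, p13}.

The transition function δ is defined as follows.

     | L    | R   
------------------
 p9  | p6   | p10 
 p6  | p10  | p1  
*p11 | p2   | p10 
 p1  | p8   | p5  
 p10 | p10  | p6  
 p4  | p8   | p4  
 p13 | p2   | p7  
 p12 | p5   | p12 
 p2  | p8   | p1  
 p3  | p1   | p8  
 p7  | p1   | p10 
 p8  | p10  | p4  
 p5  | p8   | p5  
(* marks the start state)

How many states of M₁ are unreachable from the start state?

BFS from p11 reaches {p1, p2, p4, p5, p6, p8, p10, p11}; the 5 state(s) p3, p7, p9, p12, p13 are never visited.

5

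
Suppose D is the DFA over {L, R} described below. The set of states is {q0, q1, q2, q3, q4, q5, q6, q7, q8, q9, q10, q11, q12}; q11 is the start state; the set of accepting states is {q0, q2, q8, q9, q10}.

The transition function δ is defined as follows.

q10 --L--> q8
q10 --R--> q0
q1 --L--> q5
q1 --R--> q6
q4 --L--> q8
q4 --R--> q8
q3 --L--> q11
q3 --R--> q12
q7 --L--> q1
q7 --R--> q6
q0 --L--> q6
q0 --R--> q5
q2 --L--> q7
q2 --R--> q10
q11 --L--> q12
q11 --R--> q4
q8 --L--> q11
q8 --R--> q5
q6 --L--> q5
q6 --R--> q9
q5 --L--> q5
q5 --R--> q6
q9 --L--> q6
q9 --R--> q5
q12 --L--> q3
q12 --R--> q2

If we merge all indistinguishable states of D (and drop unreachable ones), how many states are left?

10

All states are reachable from the start state.
P0 = {q0,q2,q8,q9,q10} | {q1,q3,q4,q5,q6,q7,q11,q12}.
Refine {q0,q2,q8,q9,q10} on symbol L: members go to different blocks, giving {q0,q2,q8,q9} and {q10}.
Refine {q0,q2,q8,q9} on symbol R: members go to different blocks, giving {q0,q8,q9} and {q2}.
Refine {q1,q3,q4,q5,q6,q7,q11,q12} on symbol L: members go to different blocks, giving {q1,q3,q5,q6,q7,q11,q12} and {q4}.
Split {q1,q3,q5,q6,q7,q11,q12} by δ(·,R) → {q1,q3,q5,q7} and {q6} and {q11} and {q12}.
Split {q0,q8,q9} by δ(·,L) → {q0,q9} and {q8}.
Split {q1,q3,q5,q7} by δ(·,L) → {q1,q5,q7} and {q3}.
The partition is now stable with 10 blocks: {q0,q9} | {q1,q5,q7} | {q10} | {q2} | {q4} | {q6} | {q11} | {q12} | {q8} | {q3}.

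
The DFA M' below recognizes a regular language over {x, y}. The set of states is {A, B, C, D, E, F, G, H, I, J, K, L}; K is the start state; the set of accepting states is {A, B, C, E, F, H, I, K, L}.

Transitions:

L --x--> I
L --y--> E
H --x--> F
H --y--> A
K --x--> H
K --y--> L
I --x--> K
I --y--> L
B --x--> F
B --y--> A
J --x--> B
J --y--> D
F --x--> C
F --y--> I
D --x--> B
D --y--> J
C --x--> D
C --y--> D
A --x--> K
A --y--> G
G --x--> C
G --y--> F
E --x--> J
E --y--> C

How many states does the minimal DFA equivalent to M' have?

All states are reachable from the start state.
P0 = {A,B,C,E,F,H,I,K,L} | {D,G,J}.
Refine {A,B,C,E,F,H,I,K,L} on symbol x: members go to different blocks, giving {A,B,F,H,I,K,L} and {C,E}.
On input x, block {A,B,F,H,I,K,L} splits into {A,B,H,I,K,L} and {F}.
On input x, block {A,B,H,I,K,L} splits into {A,I,K,L} and {B,H}.
On input x, block {A,I,K,L} splits into {A,I,L} and {K}.
Split {A,I,L} by δ(·,x) → {A,I} and {L}.
Split {A,I} by δ(·,y) → {A} and {I}.
Refine {D,G,J} on symbol x: members go to different blocks, giving {D,J} and {G}.
Split {C,E} by δ(·,y) → {C} and {E}.
No further refinement is possible. Final partition (10 blocks): {A} | {D,J} | {C} | {F} | {B,H} | {K} | {L} | {I} | {G} | {E}.

10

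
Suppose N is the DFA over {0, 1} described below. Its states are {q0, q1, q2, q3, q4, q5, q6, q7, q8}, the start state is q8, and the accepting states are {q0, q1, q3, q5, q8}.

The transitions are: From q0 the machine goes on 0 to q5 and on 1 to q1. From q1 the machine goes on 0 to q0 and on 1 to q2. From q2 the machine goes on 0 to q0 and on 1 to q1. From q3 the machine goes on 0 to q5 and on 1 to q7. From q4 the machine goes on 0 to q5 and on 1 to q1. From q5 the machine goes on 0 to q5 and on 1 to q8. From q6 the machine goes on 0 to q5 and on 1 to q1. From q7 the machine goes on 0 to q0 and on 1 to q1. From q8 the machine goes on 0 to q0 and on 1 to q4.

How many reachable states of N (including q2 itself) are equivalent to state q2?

Reachable states from the start: {q0,q1,q2,q4,q5,q8}. Unreachable: {q3,q6,q7} — drop them.
P0 = {q0,q1,q5,q8} | {q2,q4}.
Split {q0,q1,q5,q8} by δ(·,1) → {q0,q5} and {q1,q8}.
No further refinement is possible. Final partition (3 blocks): {q0,q5} | {q2,q4} | {q1,q8}.
State q2 belongs to the block {q2,q4}, which has 2 states.

2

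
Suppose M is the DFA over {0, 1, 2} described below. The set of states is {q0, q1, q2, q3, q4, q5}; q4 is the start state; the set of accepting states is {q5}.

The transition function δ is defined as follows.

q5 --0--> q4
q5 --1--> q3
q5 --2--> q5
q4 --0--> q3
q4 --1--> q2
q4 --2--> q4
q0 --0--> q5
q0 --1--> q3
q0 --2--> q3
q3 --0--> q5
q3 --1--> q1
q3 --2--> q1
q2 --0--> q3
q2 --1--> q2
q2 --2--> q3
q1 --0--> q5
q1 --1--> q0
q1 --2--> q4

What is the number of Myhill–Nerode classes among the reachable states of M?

6

Start with accepting vs non-accepting: {q5} | {q0,q1,q2,q3,q4}.
Refine {q0,q1,q2,q3,q4} on symbol 0: members go to different blocks, giving {q0,q1,q3} and {q2,q4}.
Refine {q0,q1,q3} on symbol 2: members go to different blocks, giving {q0,q3} and {q1}.
Refine {q0,q3} on symbol 1: members go to different blocks, giving {q0} and {q3}.
Split {q2,q4} by δ(·,2) → {q2} and {q4}.
Stable partition: {q5} | {q0} | {q2} | {q1} | {q3} | {q4} — 6 equivalence classes.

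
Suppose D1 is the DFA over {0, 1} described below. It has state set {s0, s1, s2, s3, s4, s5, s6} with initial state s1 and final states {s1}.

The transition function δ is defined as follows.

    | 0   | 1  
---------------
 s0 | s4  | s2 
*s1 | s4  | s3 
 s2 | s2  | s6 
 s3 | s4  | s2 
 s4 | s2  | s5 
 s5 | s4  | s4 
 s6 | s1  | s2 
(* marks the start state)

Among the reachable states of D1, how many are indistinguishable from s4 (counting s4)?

1

States {s0} cannot be reached from the start state, so discard them.
P0 = {s1} | {s2,s3,s4,s5,s6}.
On input 0, block {s2,s3,s4,s5,s6} splits into {s2,s3,s4,s5} and {s6}.
Refine {s2,s3,s4,s5} on symbol 1: members go to different blocks, giving {s3,s4,s5} and {s2}.
Refine {s3,s4,s5} on symbol 0: members go to different blocks, giving {s3,s5} and {s4}.
Split {s3,s5} by δ(·,1) → {s3} and {s5}.
Stable partition: {s1} | {s3} | {s6} | {s2} | {s4} | {s5} — 6 equivalence classes.
The equivalence class containing s4 is {s4}, of size 1.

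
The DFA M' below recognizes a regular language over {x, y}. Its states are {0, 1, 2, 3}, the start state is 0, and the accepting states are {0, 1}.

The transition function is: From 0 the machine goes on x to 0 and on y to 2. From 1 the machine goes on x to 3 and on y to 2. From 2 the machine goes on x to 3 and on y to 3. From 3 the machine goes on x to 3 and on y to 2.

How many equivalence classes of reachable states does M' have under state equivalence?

States {1} cannot be reached from the start state, so discard them.
Start with accepting vs non-accepting: {0} | {2,3}.
The partition is now stable with 2 blocks: {0} | {2,3}.

2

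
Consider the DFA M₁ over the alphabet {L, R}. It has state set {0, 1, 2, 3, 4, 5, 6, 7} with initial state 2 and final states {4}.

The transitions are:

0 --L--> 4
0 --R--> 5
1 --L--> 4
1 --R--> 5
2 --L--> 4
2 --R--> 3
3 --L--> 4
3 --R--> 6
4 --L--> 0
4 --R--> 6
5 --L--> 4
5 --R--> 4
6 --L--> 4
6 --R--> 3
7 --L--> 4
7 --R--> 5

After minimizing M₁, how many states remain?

First remove the unreachable states {1,7}; 6 states remain.
Start with accepting vs non-accepting: {4} | {0,2,3,5,6}.
On input R, block {0,2,3,5,6} splits into {0,2,3,6} and {5}.
Refine {0,2,3,6} on symbol R: members go to different blocks, giving {2,3,6} and {0}.
No further refinement is possible. Final partition (4 blocks): {4} | {2,3,6} | {5} | {0}.

4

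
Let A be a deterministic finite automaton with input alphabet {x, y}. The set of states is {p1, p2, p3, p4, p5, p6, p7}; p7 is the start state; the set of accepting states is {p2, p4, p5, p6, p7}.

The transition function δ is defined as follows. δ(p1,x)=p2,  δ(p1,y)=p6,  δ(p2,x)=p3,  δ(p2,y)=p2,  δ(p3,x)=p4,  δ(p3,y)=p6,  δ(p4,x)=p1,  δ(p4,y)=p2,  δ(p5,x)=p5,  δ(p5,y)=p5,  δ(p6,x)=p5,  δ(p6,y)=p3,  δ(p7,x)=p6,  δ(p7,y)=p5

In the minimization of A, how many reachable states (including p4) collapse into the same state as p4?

2

Every state is reachable, so we keep all 7.
P0 = {p2,p4,p5,p6,p7} | {p1,p3}.
On input x, block {p2,p4,p5,p6,p7} splits into {p5,p6,p7} and {p2,p4}.
Refine {p5,p6,p7} on symbol y: members go to different blocks, giving {p5,p7} and {p6}.
On input x, block {p5,p7} splits into {p5} and {p7}.
The partition is now stable with 5 blocks: {p5} | {p1,p3} | {p2,p4} | {p6} | {p7}.
State p4 belongs to the block {p2,p4}, which has 2 states.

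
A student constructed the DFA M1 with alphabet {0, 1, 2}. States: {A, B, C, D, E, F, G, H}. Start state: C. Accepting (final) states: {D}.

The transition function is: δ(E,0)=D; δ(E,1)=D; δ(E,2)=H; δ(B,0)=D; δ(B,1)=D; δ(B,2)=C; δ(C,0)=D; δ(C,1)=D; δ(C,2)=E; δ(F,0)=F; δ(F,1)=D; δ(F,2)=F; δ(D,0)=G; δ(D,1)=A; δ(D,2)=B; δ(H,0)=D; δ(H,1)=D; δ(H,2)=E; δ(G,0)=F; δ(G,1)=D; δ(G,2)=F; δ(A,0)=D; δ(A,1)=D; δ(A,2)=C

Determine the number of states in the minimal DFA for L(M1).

3

Every state is reachable, so we keep all 8.
Initial partition by acceptance: {D} | {A,B,C,E,F,G,H}.
Split {A,B,C,E,F,G,H} by δ(·,0) → {A,B,C,E,H} and {F,G}.
Stable partition: {D} | {A,B,C,E,H} | {F,G} — 3 equivalence classes.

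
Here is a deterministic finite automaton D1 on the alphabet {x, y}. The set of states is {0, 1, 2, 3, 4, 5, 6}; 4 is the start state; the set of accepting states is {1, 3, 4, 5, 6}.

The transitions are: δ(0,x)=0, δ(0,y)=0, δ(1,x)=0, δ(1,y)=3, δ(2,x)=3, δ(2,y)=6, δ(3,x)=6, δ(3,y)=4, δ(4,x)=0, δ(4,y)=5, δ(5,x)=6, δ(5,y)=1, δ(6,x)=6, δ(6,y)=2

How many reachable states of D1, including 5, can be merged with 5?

2

P0 = {1,3,4,5,6} | {0,2}.
Split {1,3,4,5,6} by δ(·,x) → {3,5,6} and {1,4}.
On input y, block {3,5,6} splits into {3,5} and {6}.
Refine {0,2} on symbol x: members go to different blocks, giving {0} and {2}.
Stable partition: {3,5} | {0} | {1,4} | {6} | {2} — 5 equivalence classes.
The equivalence class containing 5 is {3,5}, of size 2.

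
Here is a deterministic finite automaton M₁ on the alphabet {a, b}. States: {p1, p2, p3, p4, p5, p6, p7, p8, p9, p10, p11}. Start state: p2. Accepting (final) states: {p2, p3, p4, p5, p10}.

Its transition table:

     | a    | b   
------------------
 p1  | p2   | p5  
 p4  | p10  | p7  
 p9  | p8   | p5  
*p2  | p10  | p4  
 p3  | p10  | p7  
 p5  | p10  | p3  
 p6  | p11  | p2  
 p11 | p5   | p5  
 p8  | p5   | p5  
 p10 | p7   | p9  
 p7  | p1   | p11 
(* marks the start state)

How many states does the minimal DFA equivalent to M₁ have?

States {p6} cannot be reached from the start state, so discard them.
Start with accepting vs non-accepting: {p2,p3,p4,p5,p10} | {p1,p7,p8,p9,p11}.
Refine {p2,p3,p4,p5,p10} on symbol a: members go to different blocks, giving {p2,p3,p4,p5} and {p10}.
Split {p2,p3,p4,p5} by δ(·,b) → {p2,p5} and {p3,p4}.
On input a, block {p1,p7,p8,p9,p11} splits into {p1,p8,p11} and {p7,p9}.
Split {p7,p9} by δ(·,b) → {p7} and {p9}.
The partition is now stable with 6 blocks: {p2,p5} | {p1,p8,p11} | {p10} | {p3,p4} | {p7} | {p9}.

6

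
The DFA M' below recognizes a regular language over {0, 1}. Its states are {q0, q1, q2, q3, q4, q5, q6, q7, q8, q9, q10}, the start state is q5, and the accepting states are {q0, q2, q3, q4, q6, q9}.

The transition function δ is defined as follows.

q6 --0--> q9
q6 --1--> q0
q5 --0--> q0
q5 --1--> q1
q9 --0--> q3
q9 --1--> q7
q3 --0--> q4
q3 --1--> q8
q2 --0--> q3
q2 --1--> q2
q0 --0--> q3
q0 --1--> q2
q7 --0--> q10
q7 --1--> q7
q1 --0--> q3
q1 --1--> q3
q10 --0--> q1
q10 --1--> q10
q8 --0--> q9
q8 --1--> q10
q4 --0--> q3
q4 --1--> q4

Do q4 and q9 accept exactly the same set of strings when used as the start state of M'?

Reachable states from the start: {q0,q1,q2,q3,q4,q5,q7,q8,q9,q10}. Unreachable: {q6} — drop them.
Initial partition by acceptance: {q0,q2,q3,q4,q9} | {q1,q5,q7,q8,q10}.
On input 1, block {q0,q2,q3,q4,q9} splits into {q0,q2,q4} and {q3,q9}.
Split {q1,q5,q7,q8,q10} by δ(·,0) → {q1,q8} and {q7,q10} and {q5}.
On input 1, block {q1,q8} splits into {q1} and {q8}.
On input 0, block {q3,q9} splits into {q3} and {q9}.
Refine {q7,q10} on symbol 0: members go to different blocks, giving {q7} and {q10}.
No further refinement is possible. Final partition (8 blocks): {q0,q2,q4} | {q1} | {q3} | {q7} | {q5} | {q8} | {q9} | {q10}.
q4 and q9 end up in different blocks, so they are distinguishable. For instance, the string '1' is accepted from only q4.

No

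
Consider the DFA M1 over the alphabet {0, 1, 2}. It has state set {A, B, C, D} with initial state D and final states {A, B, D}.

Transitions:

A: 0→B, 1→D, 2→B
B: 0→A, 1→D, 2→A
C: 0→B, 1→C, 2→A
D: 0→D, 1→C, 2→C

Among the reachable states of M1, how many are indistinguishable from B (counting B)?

2

All states are reachable from the start state.
Start with accepting vs non-accepting: {A,B,D} | {C}.
Split {A,B,D} by δ(·,1) → {A,B} and {D}.
Stable partition: {A,B} | {C} | {D} — 3 equivalence classes.
State B belongs to the block {A,B}, which has 2 states.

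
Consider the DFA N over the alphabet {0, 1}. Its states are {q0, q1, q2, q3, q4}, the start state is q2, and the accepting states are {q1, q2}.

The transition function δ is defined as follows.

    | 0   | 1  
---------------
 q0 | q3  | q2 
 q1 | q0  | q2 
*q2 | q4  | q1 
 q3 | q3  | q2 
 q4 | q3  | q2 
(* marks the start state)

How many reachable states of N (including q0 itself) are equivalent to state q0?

Every state is reachable, so we keep all 5.
Start with accepting vs non-accepting: {q1,q2} | {q0,q3,q4}.
The partition is now stable with 2 blocks: {q1,q2} | {q0,q3,q4}.
State q0 belongs to the block {q0,q3,q4}, which has 3 states.

3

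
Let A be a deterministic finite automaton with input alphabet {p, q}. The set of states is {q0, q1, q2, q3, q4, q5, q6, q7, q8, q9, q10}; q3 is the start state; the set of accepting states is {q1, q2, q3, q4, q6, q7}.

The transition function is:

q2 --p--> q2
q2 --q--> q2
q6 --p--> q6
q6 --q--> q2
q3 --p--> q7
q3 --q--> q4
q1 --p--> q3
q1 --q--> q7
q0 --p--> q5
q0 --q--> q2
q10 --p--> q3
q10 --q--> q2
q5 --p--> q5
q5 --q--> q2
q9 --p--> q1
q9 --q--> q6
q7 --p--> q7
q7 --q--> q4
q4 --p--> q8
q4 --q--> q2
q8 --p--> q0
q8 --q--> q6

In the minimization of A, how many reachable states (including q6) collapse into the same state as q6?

2

Reachable states from the start: {q0,q2,q3,q4,q5,q6,q7,q8}. Unreachable: {q1,q9,q10} — drop them.
Start with accepting vs non-accepting: {q2,q3,q4,q6,q7} | {q0,q5,q8}.
Split {q2,q3,q4,q6,q7} by δ(·,p) → {q2,q3,q6,q7} and {q4}.
Refine {q2,q3,q6,q7} on symbol q: members go to different blocks, giving {q2,q6} and {q3,q7}.
No further refinement is possible. Final partition (4 blocks): {q2,q6} | {q0,q5,q8} | {q4} | {q3,q7}.
The equivalence class containing q6 is {q2,q6}, of size 2.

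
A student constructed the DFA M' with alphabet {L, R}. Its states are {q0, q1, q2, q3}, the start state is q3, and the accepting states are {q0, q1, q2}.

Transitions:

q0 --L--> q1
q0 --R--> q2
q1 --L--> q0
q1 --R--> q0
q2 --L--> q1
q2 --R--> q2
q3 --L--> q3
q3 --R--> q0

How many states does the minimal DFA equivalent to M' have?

Every state is reachable, so we keep all 4.
P0 = {q0,q1,q2} | {q3}.
The partition is now stable with 2 blocks: {q0,q1,q2} | {q3}.

2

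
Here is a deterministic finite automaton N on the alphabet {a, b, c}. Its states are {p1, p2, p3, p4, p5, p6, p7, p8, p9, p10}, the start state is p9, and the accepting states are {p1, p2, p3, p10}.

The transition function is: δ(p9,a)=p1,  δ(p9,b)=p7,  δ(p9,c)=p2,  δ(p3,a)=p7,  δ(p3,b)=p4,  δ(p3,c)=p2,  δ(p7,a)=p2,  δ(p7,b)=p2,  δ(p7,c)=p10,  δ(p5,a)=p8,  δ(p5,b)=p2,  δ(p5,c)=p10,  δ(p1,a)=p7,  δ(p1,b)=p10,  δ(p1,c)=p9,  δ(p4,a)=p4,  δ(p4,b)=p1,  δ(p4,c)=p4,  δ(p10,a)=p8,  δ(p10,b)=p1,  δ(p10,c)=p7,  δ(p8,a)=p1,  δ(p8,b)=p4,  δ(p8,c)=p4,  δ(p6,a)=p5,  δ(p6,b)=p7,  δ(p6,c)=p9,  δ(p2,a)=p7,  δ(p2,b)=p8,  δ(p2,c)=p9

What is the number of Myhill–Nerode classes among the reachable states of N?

7

States {p3,p5,p6} cannot be reached from the start state, so discard them.
P0 = {p1,p2,p10} | {p4,p7,p8,p9}.
Split {p1,p2,p10} by δ(·,b) → {p1,p10} and {p2}.
On input a, block {p4,p7,p8,p9} splits into {p8,p9} and {p4} and {p7}.
On input a, block {p1,p10} splits into {p1} and {p10}.
Refine {p8,p9} on symbol b: members go to different blocks, giving {p8} and {p9}.
The partition is now stable with 7 blocks: {p1} | {p8} | {p2} | {p4} | {p7} | {p10} | {p9}.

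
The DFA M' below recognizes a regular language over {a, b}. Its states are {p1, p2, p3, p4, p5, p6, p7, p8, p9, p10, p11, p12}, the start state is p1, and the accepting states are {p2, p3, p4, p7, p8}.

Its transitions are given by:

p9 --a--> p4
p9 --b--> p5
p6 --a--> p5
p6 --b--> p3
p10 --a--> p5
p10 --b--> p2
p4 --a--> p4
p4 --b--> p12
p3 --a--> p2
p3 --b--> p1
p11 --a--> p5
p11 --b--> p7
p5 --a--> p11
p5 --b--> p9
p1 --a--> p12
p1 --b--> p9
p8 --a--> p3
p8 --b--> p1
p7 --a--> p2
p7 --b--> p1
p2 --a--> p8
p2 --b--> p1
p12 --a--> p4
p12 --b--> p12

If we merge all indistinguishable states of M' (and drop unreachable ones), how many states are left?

7

First remove the unreachable states {p6,p10}; 10 states remain.
Initial partition by acceptance: {p2,p3,p4,p7,p8} | {p1,p5,p9,p11,p12}.
Refine {p1,p5,p9,p11,p12} on symbol a: members go to different blocks, giving {p1,p5,p11} and {p9,p12}.
Refine {p2,p3,p4,p7,p8} on symbol b: members go to different blocks, giving {p2,p3,p7,p8} and {p4}.
Refine {p1,p5,p11} on symbol a: members go to different blocks, giving {p5,p11} and {p1}.
Split {p5,p11} by δ(·,b) → {p5} and {p11}.
Split {p9,p12} by δ(·,b) → {p9} and {p12}.
No further refinement is possible. Final partition (7 blocks): {p2,p3,p7,p8} | {p5} | {p9} | {p4} | {p1} | {p11} | {p12}.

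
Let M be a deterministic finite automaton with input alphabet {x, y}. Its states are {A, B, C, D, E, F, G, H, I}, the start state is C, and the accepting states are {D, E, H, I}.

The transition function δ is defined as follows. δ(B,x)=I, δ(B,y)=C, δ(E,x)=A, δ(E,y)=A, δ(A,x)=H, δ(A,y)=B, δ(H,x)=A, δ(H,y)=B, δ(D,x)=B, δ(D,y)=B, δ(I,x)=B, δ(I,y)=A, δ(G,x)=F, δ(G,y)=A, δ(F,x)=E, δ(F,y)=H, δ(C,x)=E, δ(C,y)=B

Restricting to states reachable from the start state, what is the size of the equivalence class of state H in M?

First remove the unreachable states {D,F,G}; 6 states remain.
Initial partition by acceptance: {E,H,I} | {A,B,C}.
No further refinement is possible. Final partition (2 blocks): {E,H,I} | {A,B,C}.
State H belongs to the block {E,H,I}, which has 3 states.

3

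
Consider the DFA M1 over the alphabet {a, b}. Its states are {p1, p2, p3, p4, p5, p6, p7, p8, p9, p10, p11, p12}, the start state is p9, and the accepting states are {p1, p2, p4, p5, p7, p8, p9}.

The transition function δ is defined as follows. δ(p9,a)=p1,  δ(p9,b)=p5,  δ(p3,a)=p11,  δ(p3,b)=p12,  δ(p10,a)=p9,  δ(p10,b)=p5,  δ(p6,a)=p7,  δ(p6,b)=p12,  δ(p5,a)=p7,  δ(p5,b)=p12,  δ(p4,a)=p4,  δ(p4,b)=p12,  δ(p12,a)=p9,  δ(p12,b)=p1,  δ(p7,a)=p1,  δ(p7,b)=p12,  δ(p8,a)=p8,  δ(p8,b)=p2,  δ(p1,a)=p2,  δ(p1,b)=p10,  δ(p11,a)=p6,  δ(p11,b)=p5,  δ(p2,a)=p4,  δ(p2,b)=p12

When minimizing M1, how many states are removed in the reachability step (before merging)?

4

Starting at p9 and following transitions, the reachable set is {p1, p2, p4, p5, p7, p9, p10, p12}. That leaves p3, p6, p8, p11 unreachable — 4 in total.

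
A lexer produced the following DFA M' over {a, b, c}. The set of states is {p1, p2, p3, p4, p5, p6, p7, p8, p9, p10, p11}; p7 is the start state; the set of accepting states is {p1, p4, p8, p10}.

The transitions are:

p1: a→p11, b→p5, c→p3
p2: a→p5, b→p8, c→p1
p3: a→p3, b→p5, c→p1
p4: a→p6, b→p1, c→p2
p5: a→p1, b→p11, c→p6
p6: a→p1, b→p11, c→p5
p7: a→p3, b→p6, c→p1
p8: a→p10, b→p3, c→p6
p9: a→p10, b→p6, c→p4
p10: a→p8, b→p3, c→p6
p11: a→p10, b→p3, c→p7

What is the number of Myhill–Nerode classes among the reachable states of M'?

First remove the unreachable states {p2,p4,p9}; 8 states remain.
Start with accepting vs non-accepting: {p1,p8,p10} | {p3,p5,p6,p7,p11}.
Split {p1,p8,p10} by δ(·,a) → {p8,p10} and {p1}.
Refine {p3,p5,p6,p7,p11} on symbol a: members go to different blocks, giving {p3,p7} and {p5,p6} and {p11}.
The partition is now stable with 5 blocks: {p8,p10} | {p3,p7} | {p1} | {p5,p6} | {p11}.

5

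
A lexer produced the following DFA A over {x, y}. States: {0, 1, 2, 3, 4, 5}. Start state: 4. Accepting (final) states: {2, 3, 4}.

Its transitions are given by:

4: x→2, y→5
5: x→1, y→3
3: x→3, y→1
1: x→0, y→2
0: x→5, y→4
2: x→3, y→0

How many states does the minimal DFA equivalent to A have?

2

Every state is reachable, so we keep all 6.
Start with accepting vs non-accepting: {2,3,4} | {0,1,5}.
Stable partition: {2,3,4} | {0,1,5} — 2 equivalence classes.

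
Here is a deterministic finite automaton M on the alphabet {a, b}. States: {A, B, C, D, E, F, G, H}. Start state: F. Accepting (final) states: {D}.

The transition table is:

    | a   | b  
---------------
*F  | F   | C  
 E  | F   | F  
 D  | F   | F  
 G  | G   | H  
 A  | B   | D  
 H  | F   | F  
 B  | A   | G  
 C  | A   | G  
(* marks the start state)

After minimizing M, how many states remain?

First remove the unreachable states {E}; 7 states remain.
Initial partition by acceptance: {D} | {A,B,C,F,G,H}.
Refine {A,B,C,F,G,H} on symbol b: members go to different blocks, giving {B,C,F,G,H} and {A}.
Split {B,C,F,G,H} by δ(·,a) → {F,G,H} and {B,C}.
Split {F,G,H} by δ(·,b) → {G,H} and {F}.
Refine {G,H} on symbol a: members go to different blocks, giving {G} and {H}.
No further refinement is possible. Final partition (6 blocks): {D} | {G} | {A} | {B,C} | {F} | {H}.

6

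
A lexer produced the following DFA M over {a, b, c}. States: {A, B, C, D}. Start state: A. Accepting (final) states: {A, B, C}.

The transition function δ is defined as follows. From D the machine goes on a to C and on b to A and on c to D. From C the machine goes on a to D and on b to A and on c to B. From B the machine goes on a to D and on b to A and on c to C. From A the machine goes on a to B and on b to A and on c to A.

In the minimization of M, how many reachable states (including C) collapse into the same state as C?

Start with accepting vs non-accepting: {A,B,C} | {D}.
On input a, block {A,B,C} splits into {B,C} and {A}.
No further refinement is possible. Final partition (3 blocks): {B,C} | {D} | {A}.
State C belongs to the block {B,C}, which has 2 states.

2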